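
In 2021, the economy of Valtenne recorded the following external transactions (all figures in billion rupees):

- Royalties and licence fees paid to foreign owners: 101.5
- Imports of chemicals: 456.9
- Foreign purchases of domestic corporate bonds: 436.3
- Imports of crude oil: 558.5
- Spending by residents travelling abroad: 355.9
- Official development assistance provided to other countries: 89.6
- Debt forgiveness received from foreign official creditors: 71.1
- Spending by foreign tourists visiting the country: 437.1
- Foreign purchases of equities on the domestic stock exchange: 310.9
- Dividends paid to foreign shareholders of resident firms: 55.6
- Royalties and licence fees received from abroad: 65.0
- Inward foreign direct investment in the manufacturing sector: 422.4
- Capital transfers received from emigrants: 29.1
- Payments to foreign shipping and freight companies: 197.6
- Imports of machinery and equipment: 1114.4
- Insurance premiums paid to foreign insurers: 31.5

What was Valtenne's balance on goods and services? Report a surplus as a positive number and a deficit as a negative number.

-2314.2

Goods: -1114.4 - 558.5 - 456.9 = -2129.8
Services: -101.5 - 197.6 - 31.5 + 65.0 + 437.1 - 355.9 = -184.4
Trade balance = -2129.8 + (-184.4) = -2314.2
(Excluded from the trade balance — financial account: foreign purchases of domestic corporate bonds 436.3, foreign purchases of equities on the domestic stock exchange 310.9, inward foreign direct investment in the manufacturing sector 422.4; secondary income: official development assistance provided to other countries 89.6; capital account: debt forgiveness received from foreign official creditors 71.1, capital transfers received from emigrants 29.1; primary income: dividends paid to foreign shareholders of resident firms 55.6.)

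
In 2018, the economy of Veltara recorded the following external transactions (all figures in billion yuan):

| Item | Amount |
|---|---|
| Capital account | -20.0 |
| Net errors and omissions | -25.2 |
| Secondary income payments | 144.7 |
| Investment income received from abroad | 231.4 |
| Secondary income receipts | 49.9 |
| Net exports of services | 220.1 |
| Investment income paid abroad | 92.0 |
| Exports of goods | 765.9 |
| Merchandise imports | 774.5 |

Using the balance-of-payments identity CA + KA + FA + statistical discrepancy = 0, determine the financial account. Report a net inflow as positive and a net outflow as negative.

Goods balance = 765.9 - 774.5 = -8.6
Services balance = 220.1
Trade balance (goods + services) = -8.6 + 220.1 = 211.5
Net primary income = 231.4 - 92.0 = 139.4
Net secondary income = 49.9 - 144.7 = -94.8
Current account = 211.5 + 139.4 + (-94.8) = 256.1
Financial account = -(256.1 + (-20.0) + (-25.2)) = -210.9

-210.9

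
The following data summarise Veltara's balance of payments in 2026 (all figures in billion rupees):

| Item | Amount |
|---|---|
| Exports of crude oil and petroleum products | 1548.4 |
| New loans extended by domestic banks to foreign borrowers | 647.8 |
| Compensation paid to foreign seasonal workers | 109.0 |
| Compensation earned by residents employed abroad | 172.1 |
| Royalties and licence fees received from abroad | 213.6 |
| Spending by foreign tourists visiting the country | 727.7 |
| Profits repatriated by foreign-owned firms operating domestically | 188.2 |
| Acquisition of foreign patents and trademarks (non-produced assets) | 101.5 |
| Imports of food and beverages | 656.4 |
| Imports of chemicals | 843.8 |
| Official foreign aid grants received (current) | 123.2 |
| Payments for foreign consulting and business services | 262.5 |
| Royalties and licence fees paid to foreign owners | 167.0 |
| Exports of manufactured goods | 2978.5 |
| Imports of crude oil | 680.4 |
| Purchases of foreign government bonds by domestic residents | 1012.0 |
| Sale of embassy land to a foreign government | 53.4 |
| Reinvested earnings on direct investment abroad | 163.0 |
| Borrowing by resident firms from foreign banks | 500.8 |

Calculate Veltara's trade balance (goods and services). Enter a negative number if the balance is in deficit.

Goods: -843.8 + 1548.4 - 656.4 + 2978.5 - 680.4 = 2346.3
Services: 727.7 + 213.6 - 167.0 - 262.5 = 511.8
Trade balance = 2346.3 + 511.8 = 2858.1
(Excluded from the trade balance — financial account: new loans extended by domestic banks to foreign borrowers 647.8, purchases of foreign government bonds by domestic residents 1012.0, borrowing by resident firms from foreign banks 500.8; primary income: compensation paid to foreign seasonal workers 109.0, compensation earned by residents employed abroad 172.1, profits repatriated by foreign-owned firms operating domestically 188.2, reinvested earnings on direct investment abroad 163.0; capital account: acquisition of foreign patents and trademarks (non-produced assets) 101.5, sale of embassy land to a foreign government 53.4; secondary income: official foreign aid grants received (current) 123.2.)

2858.1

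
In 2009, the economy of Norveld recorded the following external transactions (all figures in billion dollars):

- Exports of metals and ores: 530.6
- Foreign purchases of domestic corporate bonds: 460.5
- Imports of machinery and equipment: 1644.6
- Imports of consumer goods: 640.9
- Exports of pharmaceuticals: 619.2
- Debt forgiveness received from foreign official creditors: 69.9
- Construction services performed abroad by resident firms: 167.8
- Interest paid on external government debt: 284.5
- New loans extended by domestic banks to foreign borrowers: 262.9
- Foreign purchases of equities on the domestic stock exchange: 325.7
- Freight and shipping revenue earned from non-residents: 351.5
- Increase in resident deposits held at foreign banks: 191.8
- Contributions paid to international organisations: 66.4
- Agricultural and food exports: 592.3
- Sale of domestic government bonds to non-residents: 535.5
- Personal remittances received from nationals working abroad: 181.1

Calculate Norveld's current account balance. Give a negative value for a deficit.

Goods: -640.9 + 592.3 + 619.2 + 530.6 - 1644.6 = -543.4
Services: 351.5 + 167.8 = 519.3
Primary income: -284.5
Secondary income: 181.1 - 66.4 = 114.7
Current account = (-543.4) + 519.3 + (-284.5) + 114.7 = -193.9
(Excluded from the current account — financial account: foreign purchases of domestic corporate bonds 460.5, new loans extended by domestic banks to foreign borrowers 262.9, foreign purchases of equities on the domestic stock exchange 325.7, increase in resident deposits held at foreign banks 191.8, sale of domestic government bonds to non-residents 535.5; capital account: debt forgiveness received from foreign official creditors 69.9.)

-193.9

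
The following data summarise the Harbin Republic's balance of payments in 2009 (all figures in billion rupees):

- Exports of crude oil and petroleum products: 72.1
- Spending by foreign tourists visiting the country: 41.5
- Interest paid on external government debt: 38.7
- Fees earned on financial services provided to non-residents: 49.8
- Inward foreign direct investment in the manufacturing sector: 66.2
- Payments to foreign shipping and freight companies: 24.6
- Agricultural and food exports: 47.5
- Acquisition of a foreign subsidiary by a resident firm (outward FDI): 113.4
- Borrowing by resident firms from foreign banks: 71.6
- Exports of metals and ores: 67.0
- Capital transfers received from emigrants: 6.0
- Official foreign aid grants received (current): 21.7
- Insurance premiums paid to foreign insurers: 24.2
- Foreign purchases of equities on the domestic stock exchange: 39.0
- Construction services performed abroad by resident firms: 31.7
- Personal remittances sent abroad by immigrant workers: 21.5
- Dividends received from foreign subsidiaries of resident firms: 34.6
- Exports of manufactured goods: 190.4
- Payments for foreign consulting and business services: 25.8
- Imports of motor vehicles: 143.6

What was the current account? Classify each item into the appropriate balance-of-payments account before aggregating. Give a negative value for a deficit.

277.9

Goods: 190.4 + 72.1 - 143.6 + 67.0 + 47.5 = 233.4
Services: -25.8 + 49.8 + 31.7 - 24.2 - 24.6 + 41.5 = 48.4
Primary income: 34.6 - 38.7 = -4.1
Secondary income: -21.5 + 21.7 = 0.2
Current account = 233.4 + 48.4 + (-4.1) + 0.2 = 277.9
(Excluded from the current account — financial account: inward foreign direct investment in the manufacturing sector 66.2, acquisition of a foreign subsidiary by a resident firm (outward FDI) 113.4, borrowing by resident firms from foreign banks 71.6, foreign purchases of equities on the domestic stock exchange 39.0; capital account: capital transfers received from emigrants 6.0.)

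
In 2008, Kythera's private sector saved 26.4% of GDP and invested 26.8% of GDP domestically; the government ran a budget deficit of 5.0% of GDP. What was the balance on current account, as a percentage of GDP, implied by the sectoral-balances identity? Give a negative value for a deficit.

By the sectoral-balances identity, CA = (S_private - I) + (T - G).
Private balance = 26.4 - 26.8 = -0.4
Government balance (T - G) = -5.0
CA = -0.4 + (-5.0) = -5.4

-5.4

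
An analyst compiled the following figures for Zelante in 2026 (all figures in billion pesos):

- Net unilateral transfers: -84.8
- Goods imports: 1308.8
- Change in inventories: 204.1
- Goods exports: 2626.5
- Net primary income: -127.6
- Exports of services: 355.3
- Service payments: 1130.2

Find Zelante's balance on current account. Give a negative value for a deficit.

330.4

Goods balance = 2626.5 - 1308.8 = 1317.7
Services balance = 355.3 - 1130.2 = -774.9
Trade balance (goods + services) = 1317.7 + (-774.9) = 542.8
Net primary income = -127.6
Net secondary income = -84.8
Current account = 542.8 + (-127.6) + (-84.8) = 330.4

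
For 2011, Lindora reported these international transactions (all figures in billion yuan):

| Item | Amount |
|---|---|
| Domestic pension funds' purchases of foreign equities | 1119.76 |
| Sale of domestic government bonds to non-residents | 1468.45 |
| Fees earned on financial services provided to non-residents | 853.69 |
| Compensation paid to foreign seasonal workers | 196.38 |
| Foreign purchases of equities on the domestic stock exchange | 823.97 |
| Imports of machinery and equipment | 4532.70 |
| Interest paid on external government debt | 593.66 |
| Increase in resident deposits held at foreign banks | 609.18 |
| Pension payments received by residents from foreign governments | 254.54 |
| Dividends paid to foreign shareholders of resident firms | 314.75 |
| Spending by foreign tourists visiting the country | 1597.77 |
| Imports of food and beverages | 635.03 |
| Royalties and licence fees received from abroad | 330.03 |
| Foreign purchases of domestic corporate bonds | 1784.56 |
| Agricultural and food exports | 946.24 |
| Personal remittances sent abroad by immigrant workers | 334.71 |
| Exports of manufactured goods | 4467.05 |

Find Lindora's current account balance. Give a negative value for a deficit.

Goods: 4467.05 - 635.03 - 4532.70 + 946.24 = 245.56
Services: 330.03 + 1597.77 + 853.69 = 2781.49
Primary income: -593.66 - 314.75 - 196.38 = -1104.79
Secondary income: 254.54 - 334.71 = -80.17
Current account = 245.56 + 2781.49 + (-1104.79) + (-80.17) = 1842.09
(Excluded from the current account — financial account: domestic pension funds' purchases of foreign equities 1119.76, sale of domestic government bonds to non-residents 1468.45, foreign purchases of equities on the domestic stock exchange 823.97, increase in resident deposits held at foreign banks 609.18, foreign purchases of domestic corporate bonds 1784.56.)

1842.09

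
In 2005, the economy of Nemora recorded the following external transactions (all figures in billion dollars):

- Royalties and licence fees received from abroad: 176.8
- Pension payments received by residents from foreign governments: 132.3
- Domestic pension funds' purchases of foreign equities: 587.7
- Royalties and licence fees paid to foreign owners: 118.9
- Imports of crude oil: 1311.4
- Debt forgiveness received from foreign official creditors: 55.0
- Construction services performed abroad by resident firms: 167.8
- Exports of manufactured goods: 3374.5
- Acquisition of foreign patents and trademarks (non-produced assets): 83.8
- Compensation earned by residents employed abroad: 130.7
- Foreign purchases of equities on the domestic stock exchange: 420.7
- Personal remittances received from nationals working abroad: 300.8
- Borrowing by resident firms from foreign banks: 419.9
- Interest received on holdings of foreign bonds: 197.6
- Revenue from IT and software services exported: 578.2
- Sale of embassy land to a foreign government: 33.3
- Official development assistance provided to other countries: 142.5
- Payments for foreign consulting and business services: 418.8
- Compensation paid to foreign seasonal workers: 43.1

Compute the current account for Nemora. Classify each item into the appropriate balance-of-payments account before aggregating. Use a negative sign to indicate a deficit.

3024.0

Goods: -1311.4 + 3374.5 = 2063.1
Services: -418.8 + 176.8 - 118.9 + 578.2 + 167.8 = 385.1
Primary income: -43.1 + 130.7 + 197.6 = 285.2
Secondary income: 132.3 - 142.5 + 300.8 = 290.6
Current account = 2063.1 + 385.1 + 285.2 + 290.6 = 3024.0
(Excluded from the current account — financial account: domestic pension funds' purchases of foreign equities 587.7, foreign purchases of equities on the domestic stock exchange 420.7, borrowing by resident firms from foreign banks 419.9; capital account: debt forgiveness received from foreign official creditors 55.0, acquisition of foreign patents and trademarks (non-produced assets) 83.8, sale of embassy land to a foreign government 33.3.)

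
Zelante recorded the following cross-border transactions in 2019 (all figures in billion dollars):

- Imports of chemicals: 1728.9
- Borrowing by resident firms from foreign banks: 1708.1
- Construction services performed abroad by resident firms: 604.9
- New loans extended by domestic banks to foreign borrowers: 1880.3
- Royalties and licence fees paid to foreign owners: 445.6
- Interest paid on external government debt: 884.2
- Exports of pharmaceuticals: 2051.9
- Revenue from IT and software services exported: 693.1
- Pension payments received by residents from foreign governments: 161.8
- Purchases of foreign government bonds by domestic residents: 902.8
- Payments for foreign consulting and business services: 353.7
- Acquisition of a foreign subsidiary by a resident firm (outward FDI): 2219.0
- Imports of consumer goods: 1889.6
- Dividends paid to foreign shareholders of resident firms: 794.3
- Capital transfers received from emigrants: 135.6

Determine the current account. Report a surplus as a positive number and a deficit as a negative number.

-2584.6

Goods: -1889.6 + 2051.9 - 1728.9 = -1566.6
Services: -353.7 + 604.9 + 693.1 - 445.6 = 498.7
Primary income: -794.3 - 884.2 = -1678.5
Secondary income: 161.8
Current account = (-1566.6) + 498.7 + (-1678.5) + 161.8 = -2584.6
(Excluded from the current account — financial account: borrowing by resident firms from foreign banks 1708.1, new loans extended by domestic banks to foreign borrowers 1880.3, purchases of foreign government bonds by domestic residents 902.8, acquisition of a foreign subsidiary by a resident firm (outward FDI) 2219.0; capital account: capital transfers received from emigrants 135.6.)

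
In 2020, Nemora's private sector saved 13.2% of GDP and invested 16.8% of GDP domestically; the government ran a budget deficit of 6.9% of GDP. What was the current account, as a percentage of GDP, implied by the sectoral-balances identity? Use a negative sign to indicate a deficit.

By the sectoral-balances identity, CA = (S_private - I) + (T - G).
Private balance = 13.2 - 16.8 = -3.6
Government balance (T - G) = -6.9
CA = -3.6 + (-6.9) = -10.5

-10.5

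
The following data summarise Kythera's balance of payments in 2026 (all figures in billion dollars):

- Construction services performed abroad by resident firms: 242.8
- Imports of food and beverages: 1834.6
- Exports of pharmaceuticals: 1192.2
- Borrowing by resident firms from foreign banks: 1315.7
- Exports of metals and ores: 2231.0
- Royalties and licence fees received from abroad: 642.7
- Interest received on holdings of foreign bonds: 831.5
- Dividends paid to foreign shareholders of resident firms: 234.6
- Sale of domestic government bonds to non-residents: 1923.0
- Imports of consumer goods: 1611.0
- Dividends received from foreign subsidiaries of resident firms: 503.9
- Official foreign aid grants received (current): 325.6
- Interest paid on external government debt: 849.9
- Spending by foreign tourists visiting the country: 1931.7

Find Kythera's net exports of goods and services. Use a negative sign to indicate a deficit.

Goods: 1192.2 - 1611.0 - 1834.6 + 2231.0 = -22.4
Services: 1931.7 + 242.8 + 642.7 = 2817.2
Trade balance = -22.4 + 2817.2 = 2794.8
(Excluded from the trade balance — financial account: borrowing by resident firms from foreign banks 1315.7, sale of domestic government bonds to non-residents 1923.0; primary income: interest received on holdings of foreign bonds 831.5, dividends paid to foreign shareholders of resident firms 234.6, dividends received from foreign subsidiaries of resident firms 503.9, interest paid on external government debt 849.9; secondary income: official foreign aid grants received (current) 325.6.)

2794.8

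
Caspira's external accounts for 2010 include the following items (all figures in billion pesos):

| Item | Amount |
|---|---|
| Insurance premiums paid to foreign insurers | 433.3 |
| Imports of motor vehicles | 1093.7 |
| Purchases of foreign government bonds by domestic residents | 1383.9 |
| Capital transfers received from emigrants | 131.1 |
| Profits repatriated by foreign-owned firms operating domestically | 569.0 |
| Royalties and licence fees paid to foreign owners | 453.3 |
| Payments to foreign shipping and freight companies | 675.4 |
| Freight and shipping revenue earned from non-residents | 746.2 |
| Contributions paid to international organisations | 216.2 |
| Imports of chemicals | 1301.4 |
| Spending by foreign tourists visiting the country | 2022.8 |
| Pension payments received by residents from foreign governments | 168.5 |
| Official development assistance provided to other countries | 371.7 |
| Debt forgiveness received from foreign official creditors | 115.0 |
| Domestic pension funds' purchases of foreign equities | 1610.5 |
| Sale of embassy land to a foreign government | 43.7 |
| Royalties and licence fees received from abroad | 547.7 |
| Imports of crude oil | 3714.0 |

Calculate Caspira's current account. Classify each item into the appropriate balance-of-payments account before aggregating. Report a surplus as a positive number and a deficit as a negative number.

Goods: -3714.0 - 1301.4 - 1093.7 = -6109.1
Services: -675.4 - 453.3 + 547.7 + 2022.8 - 433.3 + 746.2 = 1754.7
Primary income: -569.0
Secondary income: -216.2 + 168.5 - 371.7 = -419.4
Current account = (-6109.1) + 1754.7 + (-569.0) + (-419.4) = -5342.8
(Excluded from the current account — financial account: purchases of foreign government bonds by domestic residents 1383.9, domestic pension funds' purchases of foreign equities 1610.5; capital account: capital transfers received from emigrants 131.1, debt forgiveness received from foreign official creditors 115.0, sale of embassy land to a foreign government 43.7.)

-5342.8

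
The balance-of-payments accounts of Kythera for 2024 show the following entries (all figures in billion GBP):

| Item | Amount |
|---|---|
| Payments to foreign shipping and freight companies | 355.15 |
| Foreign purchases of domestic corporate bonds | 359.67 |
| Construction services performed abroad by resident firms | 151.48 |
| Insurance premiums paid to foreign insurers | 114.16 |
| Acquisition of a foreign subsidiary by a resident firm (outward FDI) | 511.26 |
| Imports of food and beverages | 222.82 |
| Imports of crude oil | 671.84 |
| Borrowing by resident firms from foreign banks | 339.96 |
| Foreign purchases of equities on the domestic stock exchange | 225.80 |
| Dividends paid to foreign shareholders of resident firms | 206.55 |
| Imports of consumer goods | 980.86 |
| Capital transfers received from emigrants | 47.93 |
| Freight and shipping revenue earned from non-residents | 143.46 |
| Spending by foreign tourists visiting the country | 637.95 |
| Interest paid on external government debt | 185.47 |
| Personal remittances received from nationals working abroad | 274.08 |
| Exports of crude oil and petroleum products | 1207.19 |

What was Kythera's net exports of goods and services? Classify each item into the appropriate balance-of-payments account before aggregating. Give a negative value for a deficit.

-204.75

Goods: -980.86 + 1207.19 - 222.82 - 671.84 = -668.33
Services: 637.95 + 151.48 - 114.16 - 355.15 + 143.46 = 463.58
Trade balance = -668.33 + 463.58 = -204.75
(Excluded from the trade balance — financial account: foreign purchases of domestic corporate bonds 359.67, acquisition of a foreign subsidiary by a resident firm (outward FDI) 511.26, borrowing by resident firms from foreign banks 339.96, foreign purchases of equities on the domestic stock exchange 225.80; primary income: dividends paid to foreign shareholders of resident firms 206.55, interest paid on external government debt 185.47; capital account: capital transfers received from emigrants 47.93; secondary income: personal remittances received from nationals working abroad 274.08.)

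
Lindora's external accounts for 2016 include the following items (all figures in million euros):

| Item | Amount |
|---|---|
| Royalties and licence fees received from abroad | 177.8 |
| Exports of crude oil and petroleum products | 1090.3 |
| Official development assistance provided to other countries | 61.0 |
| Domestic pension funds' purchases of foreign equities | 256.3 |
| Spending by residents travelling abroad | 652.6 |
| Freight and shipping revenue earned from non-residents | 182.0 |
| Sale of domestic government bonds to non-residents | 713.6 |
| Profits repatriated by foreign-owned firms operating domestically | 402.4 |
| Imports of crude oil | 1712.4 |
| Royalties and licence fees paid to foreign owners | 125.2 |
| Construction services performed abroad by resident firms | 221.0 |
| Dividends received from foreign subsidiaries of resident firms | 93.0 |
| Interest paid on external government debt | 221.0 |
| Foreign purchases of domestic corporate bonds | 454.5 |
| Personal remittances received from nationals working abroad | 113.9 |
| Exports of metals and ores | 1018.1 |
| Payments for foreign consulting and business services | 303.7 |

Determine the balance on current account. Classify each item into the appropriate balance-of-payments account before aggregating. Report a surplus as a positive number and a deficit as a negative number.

Goods: -1712.4 + 1090.3 + 1018.1 = 396.0
Services: 221.0 - 303.7 + 177.8 - 125.2 + 182.0 - 652.6 = -500.7
Primary income: -402.4 + 93.0 - 221.0 = -530.4
Secondary income: 113.9 - 61.0 = 52.9
Current account = 396.0 + (-500.7) + (-530.4) + 52.9 = -582.2
(Excluded from the current account — financial account: domestic pension funds' purchases of foreign equities 256.3, sale of domestic government bonds to non-residents 713.6, foreign purchases of domestic corporate bonds 454.5.)

-582.2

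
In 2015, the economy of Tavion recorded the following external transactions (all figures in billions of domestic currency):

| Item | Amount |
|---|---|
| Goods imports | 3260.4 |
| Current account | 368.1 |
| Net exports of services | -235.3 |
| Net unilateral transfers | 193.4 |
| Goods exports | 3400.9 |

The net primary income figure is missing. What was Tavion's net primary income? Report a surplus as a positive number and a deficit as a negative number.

269.5

Current account = goods balance + services balance + net primary income + net secondary income
Sum of the known components = 98.6
Net primary income = CA - (known components) = 368.1 - 98.6 = 269.5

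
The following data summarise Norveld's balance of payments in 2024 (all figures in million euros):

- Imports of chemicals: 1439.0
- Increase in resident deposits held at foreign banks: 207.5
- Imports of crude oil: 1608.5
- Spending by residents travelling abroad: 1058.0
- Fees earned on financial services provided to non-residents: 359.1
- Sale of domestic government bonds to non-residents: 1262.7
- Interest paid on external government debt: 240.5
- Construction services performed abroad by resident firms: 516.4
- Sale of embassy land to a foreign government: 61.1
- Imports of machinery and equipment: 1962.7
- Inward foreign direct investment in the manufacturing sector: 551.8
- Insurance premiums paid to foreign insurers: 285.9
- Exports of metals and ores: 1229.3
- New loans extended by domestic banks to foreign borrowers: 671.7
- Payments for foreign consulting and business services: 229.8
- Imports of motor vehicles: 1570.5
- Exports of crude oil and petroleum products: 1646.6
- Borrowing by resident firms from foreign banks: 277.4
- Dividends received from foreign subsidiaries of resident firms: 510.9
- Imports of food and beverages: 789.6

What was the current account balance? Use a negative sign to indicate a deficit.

Goods: -1608.5 + 1646.6 - 1570.5 - 1962.7 - 789.6 + 1229.3 - 1439.0 = -4494.4
Services: 516.4 - 1058.0 - 229.8 - 285.9 + 359.1 = -698.2
Primary income: -240.5 + 510.9 = 270.4
Current account = (-4494.4) + (-698.2) + 270.4 = -4922.2
(Excluded from the current account — financial account: increase in resident deposits held at foreign banks 207.5, sale of domestic government bonds to non-residents 1262.7, inward foreign direct investment in the manufacturing sector 551.8, new loans extended by domestic banks to foreign borrowers 671.7, borrowing by resident firms from foreign banks 277.4; capital account: sale of embassy land to a foreign government 61.1.)

-4922.2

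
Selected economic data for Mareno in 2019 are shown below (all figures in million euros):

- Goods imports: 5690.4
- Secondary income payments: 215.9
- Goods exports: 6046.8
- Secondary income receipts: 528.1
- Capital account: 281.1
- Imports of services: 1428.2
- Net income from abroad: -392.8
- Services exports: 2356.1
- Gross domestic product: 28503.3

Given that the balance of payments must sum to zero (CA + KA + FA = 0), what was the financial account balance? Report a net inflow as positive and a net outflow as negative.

-1484.8

Goods balance = 6046.8 - 5690.4 = 356.4
Services balance = 2356.1 - 1428.2 = 927.9
Trade balance (goods + services) = 356.4 + 927.9 = 1284.3
Net primary income = -392.8
Net secondary income = 528.1 - 215.9 = 312.2
Current account = 1284.3 + (-392.8) + 312.2 = 1203.7
Financial account = -(1203.7 + 281.1) = -1484.8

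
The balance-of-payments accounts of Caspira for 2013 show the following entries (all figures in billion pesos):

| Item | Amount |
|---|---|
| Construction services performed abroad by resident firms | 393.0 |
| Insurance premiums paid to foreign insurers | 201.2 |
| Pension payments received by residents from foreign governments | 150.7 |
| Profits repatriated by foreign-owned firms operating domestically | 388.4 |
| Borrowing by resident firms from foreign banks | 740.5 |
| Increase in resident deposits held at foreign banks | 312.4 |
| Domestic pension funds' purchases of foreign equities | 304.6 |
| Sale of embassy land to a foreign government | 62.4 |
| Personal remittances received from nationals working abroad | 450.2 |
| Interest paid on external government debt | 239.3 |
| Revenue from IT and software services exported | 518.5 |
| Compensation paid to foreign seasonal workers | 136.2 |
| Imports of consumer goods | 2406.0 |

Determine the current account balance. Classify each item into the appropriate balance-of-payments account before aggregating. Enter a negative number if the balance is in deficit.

-1858.7

Goods: -2406.0
Services: -201.2 + 393.0 + 518.5 = 710.3
Primary income: -239.3 - 136.2 - 388.4 = -763.9
Secondary income: 150.7 + 450.2 = 600.9
Current account = (-2406.0) + 710.3 + (-763.9) + 600.9 = -1858.7
(Excluded from the current account — financial account: borrowing by resident firms from foreign banks 740.5, increase in resident deposits held at foreign banks 312.4, domestic pension funds' purchases of foreign equities 304.6; capital account: sale of embassy land to a foreign government 62.4.)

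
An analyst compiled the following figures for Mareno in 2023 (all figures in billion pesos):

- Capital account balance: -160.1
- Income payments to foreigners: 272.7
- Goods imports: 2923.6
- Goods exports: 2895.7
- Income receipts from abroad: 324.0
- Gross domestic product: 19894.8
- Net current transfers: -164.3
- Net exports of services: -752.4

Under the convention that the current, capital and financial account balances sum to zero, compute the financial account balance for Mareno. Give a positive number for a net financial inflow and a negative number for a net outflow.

1053.4

Goods balance = 2895.7 - 2923.6 = -27.9
Services balance = -752.4
Trade balance (goods + services) = -27.9 + (-752.4) = -780.3
Net primary income = 324.0 - 272.7 = 51.3
Net secondary income = -164.3
Current account = -780.3 + 51.3 + (-164.3) = -893.3
Financial account = -(-893.3 + (-160.1)) = 1053.4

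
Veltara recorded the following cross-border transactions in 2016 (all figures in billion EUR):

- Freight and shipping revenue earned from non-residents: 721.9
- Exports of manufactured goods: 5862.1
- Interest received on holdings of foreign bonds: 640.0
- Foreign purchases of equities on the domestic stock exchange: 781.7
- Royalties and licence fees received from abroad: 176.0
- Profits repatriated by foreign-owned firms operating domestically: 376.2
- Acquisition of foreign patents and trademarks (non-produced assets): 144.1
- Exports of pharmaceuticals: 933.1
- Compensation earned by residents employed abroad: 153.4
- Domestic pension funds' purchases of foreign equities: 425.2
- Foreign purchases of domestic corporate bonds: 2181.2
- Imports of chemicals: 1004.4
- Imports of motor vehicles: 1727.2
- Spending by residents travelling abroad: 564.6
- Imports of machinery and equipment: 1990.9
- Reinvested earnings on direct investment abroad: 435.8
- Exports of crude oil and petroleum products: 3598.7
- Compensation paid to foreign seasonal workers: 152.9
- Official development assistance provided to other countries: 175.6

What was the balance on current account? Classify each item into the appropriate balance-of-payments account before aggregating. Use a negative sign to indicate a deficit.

Goods: 3598.7 + 5862.1 - 1004.4 - 1727.2 + 933.1 - 1990.9 = 5671.4
Services: 176.0 - 564.6 + 721.9 = 333.3
Primary income: -376.2 + 435.8 - 152.9 + 153.4 + 640.0 = 700.1
Secondary income: -175.6
Current account = 5671.4 + 333.3 + 700.1 + (-175.6) = 6529.2
(Excluded from the current account — financial account: foreign purchases of equities on the domestic stock exchange 781.7, domestic pension funds' purchases of foreign equities 425.2, foreign purchases of domestic corporate bonds 2181.2; capital account: acquisition of foreign patents and trademarks (non-produced assets) 144.1.)

6529.2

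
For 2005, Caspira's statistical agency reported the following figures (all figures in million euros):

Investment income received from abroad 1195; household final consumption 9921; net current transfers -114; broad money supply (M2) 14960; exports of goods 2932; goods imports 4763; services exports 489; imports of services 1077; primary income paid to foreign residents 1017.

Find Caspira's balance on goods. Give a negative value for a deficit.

Goods balance = 2932 - 4763 = -1831

-1831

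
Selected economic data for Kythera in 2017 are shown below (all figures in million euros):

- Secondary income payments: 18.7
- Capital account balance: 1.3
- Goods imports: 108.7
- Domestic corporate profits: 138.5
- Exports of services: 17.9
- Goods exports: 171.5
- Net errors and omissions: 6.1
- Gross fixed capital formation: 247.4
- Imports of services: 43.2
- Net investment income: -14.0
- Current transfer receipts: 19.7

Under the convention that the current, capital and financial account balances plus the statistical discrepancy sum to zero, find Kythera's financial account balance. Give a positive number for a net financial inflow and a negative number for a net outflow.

Goods balance = 171.5 - 108.7 = 62.8
Services balance = 17.9 - 43.2 = -25.3
Trade balance (goods + services) = 62.8 + (-25.3) = 37.5
Net primary income = -14.0
Net secondary income = 19.7 - 18.7 = 1.0
Current account = 37.5 + (-14.0) + 1.0 = 24.5
Financial account = -(24.5 + 1.3 + 6.1) = -31.9

-31.9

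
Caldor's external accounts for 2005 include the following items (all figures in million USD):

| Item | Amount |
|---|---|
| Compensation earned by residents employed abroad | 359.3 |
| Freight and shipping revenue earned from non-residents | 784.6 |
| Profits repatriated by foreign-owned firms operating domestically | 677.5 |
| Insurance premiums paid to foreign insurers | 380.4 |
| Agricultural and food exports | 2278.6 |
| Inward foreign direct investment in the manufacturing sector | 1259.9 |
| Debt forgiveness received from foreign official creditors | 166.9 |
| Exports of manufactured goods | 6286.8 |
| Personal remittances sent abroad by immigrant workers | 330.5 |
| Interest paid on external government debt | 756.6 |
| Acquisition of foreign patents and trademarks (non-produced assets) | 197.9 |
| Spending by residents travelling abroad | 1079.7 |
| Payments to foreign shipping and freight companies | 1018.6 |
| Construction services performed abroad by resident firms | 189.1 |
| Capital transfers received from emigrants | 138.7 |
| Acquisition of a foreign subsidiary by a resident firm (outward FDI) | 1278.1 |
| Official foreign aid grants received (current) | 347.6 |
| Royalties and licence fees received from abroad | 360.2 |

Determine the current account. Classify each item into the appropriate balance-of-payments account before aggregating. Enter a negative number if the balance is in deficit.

6362.9

Goods: 6286.8 + 2278.6 = 8565.4
Services: -380.4 + 784.6 + 360.2 - 1079.7 - 1018.6 + 189.1 = -1144.8
Primary income: 359.3 - 677.5 - 756.6 = -1074.8
Secondary income: -330.5 + 347.6 = 17.1
Current account = 8565.4 + (-1144.8) + (-1074.8) + 17.1 = 6362.9
(Excluded from the current account — financial account: inward foreign direct investment in the manufacturing sector 1259.9, acquisition of a foreign subsidiary by a resident firm (outward FDI) 1278.1; capital account: debt forgiveness received from foreign official creditors 166.9, acquisition of foreign patents and trademarks (non-produced assets) 197.9, capital transfers received from emigrants 138.7.)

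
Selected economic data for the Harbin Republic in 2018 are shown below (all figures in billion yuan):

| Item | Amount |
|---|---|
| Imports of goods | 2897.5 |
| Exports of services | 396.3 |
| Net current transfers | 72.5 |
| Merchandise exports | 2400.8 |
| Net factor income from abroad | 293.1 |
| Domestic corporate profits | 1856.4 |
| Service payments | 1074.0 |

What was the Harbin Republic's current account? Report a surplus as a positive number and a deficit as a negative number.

-808.8

Goods balance = 2400.8 - 2897.5 = -496.7
Services balance = 396.3 - 1074.0 = -677.7
Trade balance (goods + services) = -496.7 + (-677.7) = -1174.4
Net primary income = 293.1
Net secondary income = 72.5
Current account = -1174.4 + 293.1 + 72.5 = -808.8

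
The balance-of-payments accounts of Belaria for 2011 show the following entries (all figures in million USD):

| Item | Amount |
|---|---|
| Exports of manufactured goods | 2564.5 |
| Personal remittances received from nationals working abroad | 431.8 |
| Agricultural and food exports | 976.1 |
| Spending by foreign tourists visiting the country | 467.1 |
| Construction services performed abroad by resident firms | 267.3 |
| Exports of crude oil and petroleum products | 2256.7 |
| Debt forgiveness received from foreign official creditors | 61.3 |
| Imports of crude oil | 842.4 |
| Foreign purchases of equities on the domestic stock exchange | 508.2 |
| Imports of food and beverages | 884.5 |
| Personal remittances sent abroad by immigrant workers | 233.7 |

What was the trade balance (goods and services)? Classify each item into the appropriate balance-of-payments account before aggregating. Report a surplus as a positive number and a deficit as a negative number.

Goods: 2564.5 - 884.5 - 842.4 + 976.1 + 2256.7 = 4070.4
Services: 267.3 + 467.1 = 734.4
Trade balance = 4070.4 + 734.4 = 4804.8
(Excluded from the trade balance — secondary income: personal remittances received from nationals working abroad 431.8, personal remittances sent abroad by immigrant workers 233.7; capital account: debt forgiveness received from foreign official creditors 61.3; financial account: foreign purchases of equities on the domestic stock exchange 508.2.)

4804.8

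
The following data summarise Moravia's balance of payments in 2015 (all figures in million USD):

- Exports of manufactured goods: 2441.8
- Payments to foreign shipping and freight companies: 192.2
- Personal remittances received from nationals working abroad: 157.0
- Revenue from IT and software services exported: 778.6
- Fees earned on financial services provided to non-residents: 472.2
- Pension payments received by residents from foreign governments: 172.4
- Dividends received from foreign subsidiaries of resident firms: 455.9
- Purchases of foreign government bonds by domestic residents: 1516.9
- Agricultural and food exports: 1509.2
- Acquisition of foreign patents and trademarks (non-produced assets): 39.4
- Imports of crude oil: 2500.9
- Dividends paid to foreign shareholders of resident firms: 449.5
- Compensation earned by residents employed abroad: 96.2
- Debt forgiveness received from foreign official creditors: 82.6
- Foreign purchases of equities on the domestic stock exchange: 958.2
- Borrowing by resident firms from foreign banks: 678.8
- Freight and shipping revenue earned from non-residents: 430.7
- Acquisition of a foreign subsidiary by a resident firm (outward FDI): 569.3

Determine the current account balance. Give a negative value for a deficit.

3371.4

Goods: 2441.8 + 1509.2 - 2500.9 = 1450.1
Services: 778.6 + 472.2 + 430.7 - 192.2 = 1489.3
Primary income: 96.2 - 449.5 + 455.9 = 102.6
Secondary income: 172.4 + 157.0 = 329.4
Current account = 1450.1 + 1489.3 + 102.6 + 329.4 = 3371.4
(Excluded from the current account — financial account: purchases of foreign government bonds by domestic residents 1516.9, foreign purchases of equities on the domestic stock exchange 958.2, borrowing by resident firms from foreign banks 678.8, acquisition of a foreign subsidiary by a resident firm (outward FDI) 569.3; capital account: acquisition of foreign patents and trademarks (non-produced assets) 39.4, debt forgiveness received from foreign official creditors 82.6.)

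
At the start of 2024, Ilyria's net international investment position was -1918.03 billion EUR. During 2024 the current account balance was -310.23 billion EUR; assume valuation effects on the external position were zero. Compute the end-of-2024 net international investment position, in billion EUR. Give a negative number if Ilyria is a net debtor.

With no valuation effects, change in NIIP = current account = -310.23
End-of-year NIIP = -1918.03 + (-310.23) = -2228.26

-2228.26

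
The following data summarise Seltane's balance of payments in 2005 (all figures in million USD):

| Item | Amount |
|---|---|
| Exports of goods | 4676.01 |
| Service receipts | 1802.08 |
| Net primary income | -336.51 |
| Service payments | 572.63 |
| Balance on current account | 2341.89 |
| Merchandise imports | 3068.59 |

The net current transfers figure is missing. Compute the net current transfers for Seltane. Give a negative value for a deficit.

-158.47

Current account = goods balance + services balance + net primary income + net secondary income
Sum of the known components = 2500.36
Net current transfers = CA - (known components) = 2341.89 - 2500.36 = -158.47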